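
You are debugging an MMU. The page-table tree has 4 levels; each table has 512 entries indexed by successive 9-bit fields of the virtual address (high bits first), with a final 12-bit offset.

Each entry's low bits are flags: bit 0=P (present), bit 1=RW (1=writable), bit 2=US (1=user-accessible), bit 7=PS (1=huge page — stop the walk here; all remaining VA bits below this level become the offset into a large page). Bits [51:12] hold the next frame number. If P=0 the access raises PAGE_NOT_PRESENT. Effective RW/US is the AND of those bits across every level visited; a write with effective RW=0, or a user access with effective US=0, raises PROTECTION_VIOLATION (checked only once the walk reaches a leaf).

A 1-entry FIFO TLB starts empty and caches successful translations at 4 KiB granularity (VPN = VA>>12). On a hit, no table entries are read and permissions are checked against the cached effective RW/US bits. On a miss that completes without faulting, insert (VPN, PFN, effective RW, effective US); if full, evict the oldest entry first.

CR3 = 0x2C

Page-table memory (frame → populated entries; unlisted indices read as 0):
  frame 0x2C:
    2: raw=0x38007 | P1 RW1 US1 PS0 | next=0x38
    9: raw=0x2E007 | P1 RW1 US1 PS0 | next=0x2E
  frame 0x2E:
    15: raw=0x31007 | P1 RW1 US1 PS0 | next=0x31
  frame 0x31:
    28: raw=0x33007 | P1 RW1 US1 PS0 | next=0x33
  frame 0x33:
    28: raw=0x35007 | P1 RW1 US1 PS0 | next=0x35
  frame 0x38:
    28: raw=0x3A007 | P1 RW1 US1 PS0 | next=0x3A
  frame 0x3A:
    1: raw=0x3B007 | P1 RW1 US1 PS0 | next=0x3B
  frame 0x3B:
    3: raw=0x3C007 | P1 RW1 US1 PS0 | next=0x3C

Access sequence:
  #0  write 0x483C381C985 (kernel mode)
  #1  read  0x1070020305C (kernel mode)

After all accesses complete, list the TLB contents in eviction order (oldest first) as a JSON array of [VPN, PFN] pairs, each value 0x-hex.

Per-access translation:
#0 VA=0x483C381C985 (w,kernel):
  [0] read 0x2C idx=9: raw=0x2E007 flags P=1 W=1 U=1 S=0
  [1] read 0x2E idx=15: raw=0x31007 flags P=1 W=1 U=1 S=0
  [2] read 0x31 idx=28: raw=0x33007 flags P=1 W=1 U=1 S=0
  [3] read 0x33 idx=28: raw=0x35007 flags P=1 W=1 U=1 S=0
  ⇒ phys 0x35985  [4 reads]
#1 VA=0x1070020305C (r,kernel):
  [0] read 0x2C idx=2: raw=0x38007 flags P=1 W=1 U=1 S=0
  [1] read 0x38 idx=28: raw=0x3A007 flags P=1 W=1 U=1 S=0
  [2] read 0x3A idx=1: raw=0x3B007 flags P=1 W=1 U=1 S=0
  [3] read 0x3B idx=3: raw=0x3C007 flags P=1 W=1 U=1 S=0
  ⇒ phys 0x3C05C  [4 reads]

TLB: [["0x10700203", "0x3C"]]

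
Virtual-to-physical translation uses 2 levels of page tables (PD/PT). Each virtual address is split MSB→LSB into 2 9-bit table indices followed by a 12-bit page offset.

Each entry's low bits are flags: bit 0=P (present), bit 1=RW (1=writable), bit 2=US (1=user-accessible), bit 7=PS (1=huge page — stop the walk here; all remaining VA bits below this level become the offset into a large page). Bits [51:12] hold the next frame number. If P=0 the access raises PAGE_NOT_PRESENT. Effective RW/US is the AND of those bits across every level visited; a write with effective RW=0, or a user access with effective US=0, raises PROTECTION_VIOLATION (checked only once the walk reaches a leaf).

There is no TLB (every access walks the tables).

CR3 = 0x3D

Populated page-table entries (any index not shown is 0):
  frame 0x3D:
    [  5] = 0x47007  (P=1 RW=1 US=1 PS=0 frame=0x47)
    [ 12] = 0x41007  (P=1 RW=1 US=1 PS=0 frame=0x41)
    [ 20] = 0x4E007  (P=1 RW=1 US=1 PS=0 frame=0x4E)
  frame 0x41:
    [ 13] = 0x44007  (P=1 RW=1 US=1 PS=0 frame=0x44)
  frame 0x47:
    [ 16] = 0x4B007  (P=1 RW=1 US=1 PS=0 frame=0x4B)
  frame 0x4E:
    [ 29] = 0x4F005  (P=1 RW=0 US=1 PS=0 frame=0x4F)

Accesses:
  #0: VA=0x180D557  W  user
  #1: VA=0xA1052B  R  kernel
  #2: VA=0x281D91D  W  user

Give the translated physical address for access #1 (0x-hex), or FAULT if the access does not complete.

Per-access translation:
#0 VA=0x180D557 (w,user):
  L0: frame=0x3D idx=12 entry=0x41007 [P=1 RW=1 US=1 PS=0]
  L1: frame=0x41 idx=13 entry=0x44007 [P=1 RW=1 US=1 PS=0]
  ✓ 0x44557  — 2 lookups
#1 VA=0xA1052B (r,kernel):
  L0: frame=0x3D idx=5 entry=0x47007 [P=1 RW=1 US=1 PS=0]
  L1: frame=0x47 idx=16 entry=0x4B007 [P=1 RW=1 US=1 PS=0]
  ✓ 0x4B52B  — 2 lookups
#2 VA=0x281D91D (w,user):
  L0: frame=0x3D idx=20 entry=0x4E007 [P=1 RW=1 US=1 PS=0]
  L1: frame=0x4E idx=29 entry=0x4F005 [P=1 RW=0 US=1 PS=0]
  ✗ PROTECTION_VIOLATION  [2 reads]

Access #1 PA: 0x4B52B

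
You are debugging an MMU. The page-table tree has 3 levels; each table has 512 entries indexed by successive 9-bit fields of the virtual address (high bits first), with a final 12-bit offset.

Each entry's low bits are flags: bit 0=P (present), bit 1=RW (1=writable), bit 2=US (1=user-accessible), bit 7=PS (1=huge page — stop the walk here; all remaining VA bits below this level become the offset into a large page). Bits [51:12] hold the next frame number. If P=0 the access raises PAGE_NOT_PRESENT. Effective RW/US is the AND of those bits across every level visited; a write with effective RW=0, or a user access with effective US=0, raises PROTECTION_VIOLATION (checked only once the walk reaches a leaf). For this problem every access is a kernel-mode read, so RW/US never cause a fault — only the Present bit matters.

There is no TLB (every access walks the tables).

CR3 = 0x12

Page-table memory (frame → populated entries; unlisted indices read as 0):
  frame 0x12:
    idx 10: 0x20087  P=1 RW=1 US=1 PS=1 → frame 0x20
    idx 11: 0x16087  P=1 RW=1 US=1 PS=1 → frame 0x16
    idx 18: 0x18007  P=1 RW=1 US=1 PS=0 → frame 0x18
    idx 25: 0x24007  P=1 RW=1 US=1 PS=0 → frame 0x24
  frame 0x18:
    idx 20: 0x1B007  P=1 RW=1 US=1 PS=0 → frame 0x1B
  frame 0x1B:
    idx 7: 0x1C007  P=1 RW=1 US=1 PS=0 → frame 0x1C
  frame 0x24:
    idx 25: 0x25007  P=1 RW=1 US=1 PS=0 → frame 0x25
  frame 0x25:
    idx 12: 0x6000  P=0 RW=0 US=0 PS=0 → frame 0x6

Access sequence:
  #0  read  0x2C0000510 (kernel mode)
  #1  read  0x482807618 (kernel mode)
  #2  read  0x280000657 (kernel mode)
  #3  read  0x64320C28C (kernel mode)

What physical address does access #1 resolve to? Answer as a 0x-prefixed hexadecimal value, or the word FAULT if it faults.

Walk each access:
#0 VA=0x2C0000510 (r,kernel):
  L0 @0x12[11] → 0x16087  P=1,RW=1,US=1,PS=1
  ✓ 0x16510 (huge @L0)  — 1 lookups
#1 VA=0x482807618 (r,kernel):
  L0 @0x12[18] → 0x18007  P=1,RW=1,US=1,PS=0
  L1 @0x18[20] → 0x1B007  P=1,RW=1,US=1,PS=0
  L2 @0x1B[7] → 0x1C007  P=1,RW=1,US=1,PS=0
  ✓ 0x1C618  — 3 lookups
#2 VA=0x280000657 (r,kernel):
  L0 @0x12[10] → 0x20087  P=1,RW=1,US=1,PS=1
  ✓ 0x20657 (huge @L0)  — 1 lookups
#3 VA=0x64320C28C (r,kernel):
  L0 @0x12[25] → 0x24007  P=1,RW=1,US=1,PS=0
  L1 @0x24[25] → 0x25007  P=1,RW=1,US=1,PS=0
  L2 @0x25[12] → 0x6000  P=0,RW=0,US=0,PS=0
  → PAGE_NOT_PRESENT  (3 entries read)

Access #1 PA: 0x1C618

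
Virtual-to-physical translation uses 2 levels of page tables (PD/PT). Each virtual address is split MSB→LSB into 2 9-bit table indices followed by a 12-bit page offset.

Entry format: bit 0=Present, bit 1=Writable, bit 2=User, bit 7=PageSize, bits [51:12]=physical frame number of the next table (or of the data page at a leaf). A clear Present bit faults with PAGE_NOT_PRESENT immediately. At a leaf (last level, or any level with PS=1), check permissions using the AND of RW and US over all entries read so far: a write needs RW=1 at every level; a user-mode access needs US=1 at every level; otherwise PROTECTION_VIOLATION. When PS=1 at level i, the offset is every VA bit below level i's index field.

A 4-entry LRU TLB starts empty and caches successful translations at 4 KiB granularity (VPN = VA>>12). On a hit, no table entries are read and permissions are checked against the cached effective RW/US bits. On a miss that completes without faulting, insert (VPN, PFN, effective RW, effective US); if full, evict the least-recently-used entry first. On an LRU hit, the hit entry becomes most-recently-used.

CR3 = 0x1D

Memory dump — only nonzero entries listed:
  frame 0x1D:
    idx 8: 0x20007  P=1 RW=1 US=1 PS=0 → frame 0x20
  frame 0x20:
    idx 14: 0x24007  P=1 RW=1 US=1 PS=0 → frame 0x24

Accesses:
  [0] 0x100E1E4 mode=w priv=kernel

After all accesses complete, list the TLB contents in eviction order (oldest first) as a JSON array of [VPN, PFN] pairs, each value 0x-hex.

Walk each access:
#0 VA=0x100E1E4 (w,kernel):
  lvl0: tbl 0x1D, slot 8 ⇒ 0x20007 (P1/RW1/US1/PS0)
  lvl1: tbl 0x20, slot 14 ⇒ 0x24007 (P1/RW1/US1/PS0)
  ✓ 0x241E4  — 2 lookups

TLB: [["0x100E", "0x24"]]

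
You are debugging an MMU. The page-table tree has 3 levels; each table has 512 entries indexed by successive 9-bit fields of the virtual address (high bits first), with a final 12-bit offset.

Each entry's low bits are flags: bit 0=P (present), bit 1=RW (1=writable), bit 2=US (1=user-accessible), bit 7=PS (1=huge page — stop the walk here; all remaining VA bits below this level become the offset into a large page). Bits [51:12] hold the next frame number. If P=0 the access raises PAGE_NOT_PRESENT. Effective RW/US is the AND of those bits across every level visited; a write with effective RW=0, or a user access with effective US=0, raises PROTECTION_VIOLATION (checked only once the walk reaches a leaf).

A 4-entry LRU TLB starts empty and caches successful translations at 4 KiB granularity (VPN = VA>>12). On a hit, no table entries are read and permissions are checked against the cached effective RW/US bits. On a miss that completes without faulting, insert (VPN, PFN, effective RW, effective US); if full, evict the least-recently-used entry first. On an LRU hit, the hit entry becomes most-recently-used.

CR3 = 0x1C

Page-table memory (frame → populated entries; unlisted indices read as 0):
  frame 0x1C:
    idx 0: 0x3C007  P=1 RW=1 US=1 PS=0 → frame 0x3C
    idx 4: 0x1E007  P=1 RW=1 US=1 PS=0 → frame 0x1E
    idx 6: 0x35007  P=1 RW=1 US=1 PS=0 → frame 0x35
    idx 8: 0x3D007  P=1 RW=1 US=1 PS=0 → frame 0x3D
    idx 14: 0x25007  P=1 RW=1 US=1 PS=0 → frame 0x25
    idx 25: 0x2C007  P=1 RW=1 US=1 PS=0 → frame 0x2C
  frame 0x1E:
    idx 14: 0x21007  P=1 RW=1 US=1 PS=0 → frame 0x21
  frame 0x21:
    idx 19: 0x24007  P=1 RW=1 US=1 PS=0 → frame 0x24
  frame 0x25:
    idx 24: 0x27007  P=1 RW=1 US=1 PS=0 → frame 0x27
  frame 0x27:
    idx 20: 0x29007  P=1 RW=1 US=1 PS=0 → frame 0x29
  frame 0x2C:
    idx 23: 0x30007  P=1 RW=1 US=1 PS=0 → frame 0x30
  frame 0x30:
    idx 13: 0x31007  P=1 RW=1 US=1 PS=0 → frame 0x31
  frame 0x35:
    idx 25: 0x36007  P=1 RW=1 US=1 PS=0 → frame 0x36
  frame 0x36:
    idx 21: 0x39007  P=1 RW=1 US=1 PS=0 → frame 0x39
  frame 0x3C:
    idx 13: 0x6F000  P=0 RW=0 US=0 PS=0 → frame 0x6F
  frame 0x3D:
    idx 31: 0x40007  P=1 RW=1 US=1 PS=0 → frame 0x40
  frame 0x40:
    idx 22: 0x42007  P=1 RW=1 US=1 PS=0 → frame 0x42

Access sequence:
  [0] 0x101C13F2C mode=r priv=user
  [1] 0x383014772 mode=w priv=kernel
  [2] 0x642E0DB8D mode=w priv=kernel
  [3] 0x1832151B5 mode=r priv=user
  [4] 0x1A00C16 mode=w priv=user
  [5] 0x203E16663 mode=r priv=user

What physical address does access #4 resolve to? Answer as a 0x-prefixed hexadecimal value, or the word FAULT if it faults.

Walk each access:
#0 VA=0x101C13F2C (r,user):
  L0: frame=0x1C idx=4 entry=0x1E007 [P=1 RW=1 US=1 PS=0]
  L1: frame=0x1E idx=14 entry=0x21007 [P=1 RW=1 US=1 PS=0]
  L2: frame=0x21 idx=19 entry=0x24007 [P=1 RW=1 US=1 PS=0]
  ✓ 0x24F2C  — 3 lookups
#1 VA=0x383014772 (w,kernel):
  L0: frame=0x1C idx=14 entry=0x25007 [P=1 RW=1 US=1 PS=0]
  L1: frame=0x25 idx=24 entry=0x27007 [P=1 RW=1 US=1 PS=0]
  L2: frame=0x27 idx=20 entry=0x29007 [P=1 RW=1 US=1 PS=0]
  ✓ 0x29772  — 3 lookups
#2 VA=0x642E0DB8D (w,kernel):
  L0: frame=0x1C idx=25 entry=0x2C007 [P=1 RW=1 US=1 PS=0]
  L1: frame=0x2C idx=23 entry=0x30007 [P=1 RW=1 US=1 PS=0]
  L2: frame=0x30 idx=13 entry=0x31007 [P=1 RW=1 US=1 PS=0]
  ✓ 0x31B8D  — 3 lookups
#3 VA=0x1832151B5 (r,user):
  L0: frame=0x1C idx=6 entry=0x35007 [P=1 RW=1 US=1 PS=0]
  L1: frame=0x35 idx=25 entry=0x36007 [P=1 RW=1 US=1 PS=0]
  L2: frame=0x36 idx=21 entry=0x39007 [P=1 RW=1 US=1 PS=0]
  ✓ 0x391B5  — 3 lookups
#4 VA=0x1A00C16 (w,user):
  L0: frame=0x1C idx=0 entry=0x3C007 [P=1 RW=1 US=1 PS=0]
  L1: frame=0x3C idx=13 entry=0x6F000 [P=0 RW=0 US=0 PS=0]
  ✗ PAGE_NOT_PRESENT  [2 reads]
#5 VA=0x203E16663 (r,user):
  L0: frame=0x1C idx=8 entry=0x3D007 [P=1 RW=1 US=1 PS=0]
  L1: frame=0x3D idx=31 entry=0x40007 [P=1 RW=1 US=1 PS=0]
  L2: frame=0x40 idx=22 entry=0x42007 [P=1 RW=1 US=1 PS=0]
  ✓ 0x42663  — 3 lookups

Access #4 PA: FAULT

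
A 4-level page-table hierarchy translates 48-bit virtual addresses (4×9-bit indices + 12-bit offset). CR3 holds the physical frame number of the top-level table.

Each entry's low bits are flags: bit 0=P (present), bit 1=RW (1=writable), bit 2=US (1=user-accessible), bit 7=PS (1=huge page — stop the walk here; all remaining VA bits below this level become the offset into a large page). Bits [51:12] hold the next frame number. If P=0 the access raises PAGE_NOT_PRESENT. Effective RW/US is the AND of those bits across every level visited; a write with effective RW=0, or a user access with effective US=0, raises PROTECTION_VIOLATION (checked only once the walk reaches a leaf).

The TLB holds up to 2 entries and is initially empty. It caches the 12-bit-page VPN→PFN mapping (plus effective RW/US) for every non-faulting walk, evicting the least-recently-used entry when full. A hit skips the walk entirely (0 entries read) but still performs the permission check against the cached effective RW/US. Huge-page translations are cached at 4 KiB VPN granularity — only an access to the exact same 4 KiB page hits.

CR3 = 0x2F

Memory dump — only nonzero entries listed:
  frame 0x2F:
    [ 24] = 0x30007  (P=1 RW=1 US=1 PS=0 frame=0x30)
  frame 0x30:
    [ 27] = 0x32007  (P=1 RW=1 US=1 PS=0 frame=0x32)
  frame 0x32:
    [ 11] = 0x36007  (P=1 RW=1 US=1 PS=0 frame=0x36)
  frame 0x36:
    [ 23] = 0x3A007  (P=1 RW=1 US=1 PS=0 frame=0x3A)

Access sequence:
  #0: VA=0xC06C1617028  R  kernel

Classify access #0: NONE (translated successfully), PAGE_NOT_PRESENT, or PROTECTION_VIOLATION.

Trace:
#0 VA=0xC06C1617028 (r,kernel):
  lvl0: tbl 0x2F, slot 24 ⇒ 0x30007 (P1/RW1/US1/PS0)
  lvl1: tbl 0x30, slot 27 ⇒ 0x32007 (P1/RW1/US1/PS0)
  lvl2: tbl 0x32, slot 11 ⇒ 0x36007 (P1/RW1/US1/PS0)
  lvl3: tbl 0x36, slot 23 ⇒ 0x3A007 (P1/RW1/US1/PS0)
  → PA=0x3A028  (4 entries read)

Access #0 fault: NONE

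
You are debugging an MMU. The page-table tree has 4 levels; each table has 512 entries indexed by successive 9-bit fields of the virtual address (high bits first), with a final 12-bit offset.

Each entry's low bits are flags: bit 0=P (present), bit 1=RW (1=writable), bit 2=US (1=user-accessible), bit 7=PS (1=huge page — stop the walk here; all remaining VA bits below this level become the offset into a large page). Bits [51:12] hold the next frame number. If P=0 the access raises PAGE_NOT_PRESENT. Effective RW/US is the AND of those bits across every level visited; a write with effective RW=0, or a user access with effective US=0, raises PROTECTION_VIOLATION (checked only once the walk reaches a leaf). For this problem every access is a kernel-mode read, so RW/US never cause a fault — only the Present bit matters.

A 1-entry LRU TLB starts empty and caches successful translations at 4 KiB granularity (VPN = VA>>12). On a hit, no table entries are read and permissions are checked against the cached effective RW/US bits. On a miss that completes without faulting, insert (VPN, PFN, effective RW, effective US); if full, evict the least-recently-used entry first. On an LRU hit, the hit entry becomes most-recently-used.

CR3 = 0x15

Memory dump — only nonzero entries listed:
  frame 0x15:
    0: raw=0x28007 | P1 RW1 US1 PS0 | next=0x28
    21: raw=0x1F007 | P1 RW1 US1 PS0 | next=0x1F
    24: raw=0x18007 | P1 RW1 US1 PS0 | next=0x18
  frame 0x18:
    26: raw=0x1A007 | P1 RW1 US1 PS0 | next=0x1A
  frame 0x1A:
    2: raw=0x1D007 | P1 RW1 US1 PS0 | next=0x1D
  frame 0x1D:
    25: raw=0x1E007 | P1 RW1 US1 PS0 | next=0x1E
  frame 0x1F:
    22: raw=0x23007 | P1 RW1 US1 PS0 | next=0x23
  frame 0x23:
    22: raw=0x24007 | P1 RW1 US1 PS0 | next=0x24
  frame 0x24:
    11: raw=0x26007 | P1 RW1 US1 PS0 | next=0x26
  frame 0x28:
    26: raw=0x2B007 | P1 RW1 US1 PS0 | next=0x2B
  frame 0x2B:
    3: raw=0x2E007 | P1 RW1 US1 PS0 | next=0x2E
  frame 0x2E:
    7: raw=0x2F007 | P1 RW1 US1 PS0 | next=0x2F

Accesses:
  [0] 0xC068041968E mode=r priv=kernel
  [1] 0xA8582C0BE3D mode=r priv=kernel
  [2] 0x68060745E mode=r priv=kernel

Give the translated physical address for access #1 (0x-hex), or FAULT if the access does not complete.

Per-access translation:
#0 VA=0xC068041968E (r,kernel):
  L0: frame=0x15 idx=24 entry=0x18007 [P=1 RW=1 US=1 PS=0]
  L1: frame=0x18 idx=26 entry=0x1A007 [P=1 RW=1 US=1 PS=0]
  L2: frame=0x1A idx=2 entry=0x1D007 [P=1 RW=1 US=1 PS=0]
  L3: frame=0x1D idx=25 entry=0x1E007 [P=1 RW=1 US=1 PS=0]
  ✓ 0x1E68E  — 4 lookups
#1 VA=0xA8582C0BE3D (r,kernel):
  L0: frame=0x15 idx=21 entry=0x1F007 [P=1 RW=1 US=1 PS=0]
  L1: frame=0x1F idx=22 entry=0x23007 [P=1 RW=1 US=1 PS=0]
  L2: frame=0x23 idx=22 entry=0x24007 [P=1 RW=1 US=1 PS=0]
  L3: frame=0x24 idx=11 entry=0x26007 [P=1 RW=1 US=1 PS=0]
  ✓ 0x26E3D  — 4 lookups
#2 VA=0x68060745E (r,kernel):
  L0: frame=0x15 idx=0 entry=0x28007 [P=1 RW=1 US=1 PS=0]
  L1: frame=0x28 idx=26 entry=0x2B007 [P=1 RW=1 US=1 PS=0]
  L2: frame=0x2B idx=3 entry=0x2E007 [P=1 RW=1 US=1 PS=0]
  L3: frame=0x2E idx=7 entry=0x2F007 [P=1 RW=1 US=1 PS=0]
  ✓ 0x2F45E  — 4 lookups

Access #1 PA: 0x26E3D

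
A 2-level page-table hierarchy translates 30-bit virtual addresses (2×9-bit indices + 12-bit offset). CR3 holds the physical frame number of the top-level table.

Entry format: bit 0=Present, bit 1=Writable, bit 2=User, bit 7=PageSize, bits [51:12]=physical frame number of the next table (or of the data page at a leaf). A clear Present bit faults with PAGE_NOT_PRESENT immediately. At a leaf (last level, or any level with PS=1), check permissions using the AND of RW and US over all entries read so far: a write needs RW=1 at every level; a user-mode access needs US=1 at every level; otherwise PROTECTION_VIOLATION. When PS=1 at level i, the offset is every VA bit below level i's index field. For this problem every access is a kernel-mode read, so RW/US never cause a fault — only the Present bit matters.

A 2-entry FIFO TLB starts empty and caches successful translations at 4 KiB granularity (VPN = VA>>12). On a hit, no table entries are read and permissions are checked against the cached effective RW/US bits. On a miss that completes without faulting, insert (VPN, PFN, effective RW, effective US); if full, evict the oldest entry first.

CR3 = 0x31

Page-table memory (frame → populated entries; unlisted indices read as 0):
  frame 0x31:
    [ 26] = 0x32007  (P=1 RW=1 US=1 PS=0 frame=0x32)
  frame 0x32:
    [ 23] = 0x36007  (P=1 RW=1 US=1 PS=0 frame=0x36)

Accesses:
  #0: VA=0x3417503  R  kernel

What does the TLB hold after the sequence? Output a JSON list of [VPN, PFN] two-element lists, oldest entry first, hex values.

Walk each access:
#0 VA=0x3417503 (r,kernel):
  [0] read 0x31 idx=26: raw=0x32007 flags P=1 W=1 U=1 S=0
  [1] read 0x32 idx=23: raw=0x36007 flags P=1 W=1 U=1 S=0
  ✓ 0x36503  — 2 lookups

TLB: [["0x3417", "0x36"]]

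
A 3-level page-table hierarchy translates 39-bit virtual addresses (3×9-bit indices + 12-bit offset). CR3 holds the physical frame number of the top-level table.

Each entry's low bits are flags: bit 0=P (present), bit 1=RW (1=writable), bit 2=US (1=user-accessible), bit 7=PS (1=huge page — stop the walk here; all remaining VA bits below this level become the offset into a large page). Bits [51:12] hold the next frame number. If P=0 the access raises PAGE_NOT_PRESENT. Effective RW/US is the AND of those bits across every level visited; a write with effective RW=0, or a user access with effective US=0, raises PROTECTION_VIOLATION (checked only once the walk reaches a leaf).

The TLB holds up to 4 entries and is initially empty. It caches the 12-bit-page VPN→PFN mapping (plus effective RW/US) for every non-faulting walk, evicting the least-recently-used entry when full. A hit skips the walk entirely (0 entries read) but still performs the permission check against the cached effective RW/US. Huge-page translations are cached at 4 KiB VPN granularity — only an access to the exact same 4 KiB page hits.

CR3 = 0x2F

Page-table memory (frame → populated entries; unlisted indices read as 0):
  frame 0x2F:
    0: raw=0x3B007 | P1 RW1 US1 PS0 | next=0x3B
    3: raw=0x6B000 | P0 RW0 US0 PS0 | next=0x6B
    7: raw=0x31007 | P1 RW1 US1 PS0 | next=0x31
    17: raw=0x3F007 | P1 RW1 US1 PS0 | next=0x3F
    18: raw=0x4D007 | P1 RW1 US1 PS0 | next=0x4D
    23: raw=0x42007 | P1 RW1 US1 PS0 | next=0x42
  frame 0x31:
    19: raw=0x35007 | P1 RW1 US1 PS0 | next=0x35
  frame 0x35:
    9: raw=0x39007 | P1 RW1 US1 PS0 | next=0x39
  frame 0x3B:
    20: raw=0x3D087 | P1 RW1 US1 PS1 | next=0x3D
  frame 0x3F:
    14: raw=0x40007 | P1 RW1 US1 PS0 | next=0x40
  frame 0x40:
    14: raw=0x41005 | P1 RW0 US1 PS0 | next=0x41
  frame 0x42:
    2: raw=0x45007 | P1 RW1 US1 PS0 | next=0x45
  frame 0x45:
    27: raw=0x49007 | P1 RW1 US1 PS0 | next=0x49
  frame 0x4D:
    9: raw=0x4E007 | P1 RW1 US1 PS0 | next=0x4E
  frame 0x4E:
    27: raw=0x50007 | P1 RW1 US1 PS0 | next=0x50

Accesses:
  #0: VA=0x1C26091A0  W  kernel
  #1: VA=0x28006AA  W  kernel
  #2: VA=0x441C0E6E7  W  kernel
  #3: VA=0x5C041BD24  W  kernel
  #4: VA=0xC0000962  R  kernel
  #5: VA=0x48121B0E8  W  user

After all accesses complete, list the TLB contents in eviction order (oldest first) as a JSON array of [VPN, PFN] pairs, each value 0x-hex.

Trace:
#0 VA=0x1C26091A0 (w,kernel):
  [0] read 0x2F idx=7: raw=0x31007 flags P=1 W=1 U=1 S=0
  [1] read 0x31 idx=19: raw=0x35007 flags P=1 W=1 U=1 S=0
  [2] read 0x35 idx=9: raw=0x39007 flags P=1 W=1 U=1 S=0
  ✓ 0x391A0  — 3 lookups
#1 VA=0x28006AA (w,kernel):
  [0] read 0x2F idx=0: raw=0x3B007 flags P=1 W=1 U=1 S=0
  [1] read 0x3B idx=20: raw=0x3D087 flags P=1 W=1 U=1 S=1
  ✓ 0x3D6AA (huge @L1)  — 2 lookups
#2 VA=0x441C0E6E7 (w,kernel):
  [0] read 0x2F idx=17: raw=0x3F007 flags P=1 W=1 U=1 S=0
  [1] read 0x3F idx=14: raw=0x40007 flags P=1 W=1 U=1 S=0
  [2] read 0x40 idx=14: raw=0x41005 flags P=1 W=0 U=1 S=0
  → PROTECTION_VIOLATION  (3 entries read)
#3 VA=0x5C041BD24 (w,kernel):
  [0] read 0x2F idx=23: raw=0x42007 flags P=1 W=1 U=1 S=0
  [1] read 0x42 idx=2: raw=0x45007 flags P=1 W=1 U=1 S=0
  [2] read 0x45 idx=27: raw=0x49007 flags P=1 W=1 U=1 S=0
  ✓ 0x49D24  — 3 lookups
#4 VA=0xC0000962 (r,kernel):
  [0] read 0x2F idx=3: raw=0x6B000 flags P=0 W=0 U=0 S=0
  → PAGE_NOT_PRESENT  (1 entries read)
#5 VA=0x48121B0E8 (w,user):
  [0] read 0x2F idx=18: raw=0x4D007 flags P=1 W=1 U=1 S=0
  [1] read 0x4D idx=9: raw=0x4E007 flags P=1 W=1 U=1 S=0
  [2] read 0x4E idx=27: raw=0x50007 flags P=1 W=1 U=1 S=0
  ✓ 0x500E8  — 3 lookups

TLB: [["0x1C2609", "0x39"], ["0x2800", "0x3D"], ["0x5C041B", "0x49"], ["0x48121B", "0x50"]]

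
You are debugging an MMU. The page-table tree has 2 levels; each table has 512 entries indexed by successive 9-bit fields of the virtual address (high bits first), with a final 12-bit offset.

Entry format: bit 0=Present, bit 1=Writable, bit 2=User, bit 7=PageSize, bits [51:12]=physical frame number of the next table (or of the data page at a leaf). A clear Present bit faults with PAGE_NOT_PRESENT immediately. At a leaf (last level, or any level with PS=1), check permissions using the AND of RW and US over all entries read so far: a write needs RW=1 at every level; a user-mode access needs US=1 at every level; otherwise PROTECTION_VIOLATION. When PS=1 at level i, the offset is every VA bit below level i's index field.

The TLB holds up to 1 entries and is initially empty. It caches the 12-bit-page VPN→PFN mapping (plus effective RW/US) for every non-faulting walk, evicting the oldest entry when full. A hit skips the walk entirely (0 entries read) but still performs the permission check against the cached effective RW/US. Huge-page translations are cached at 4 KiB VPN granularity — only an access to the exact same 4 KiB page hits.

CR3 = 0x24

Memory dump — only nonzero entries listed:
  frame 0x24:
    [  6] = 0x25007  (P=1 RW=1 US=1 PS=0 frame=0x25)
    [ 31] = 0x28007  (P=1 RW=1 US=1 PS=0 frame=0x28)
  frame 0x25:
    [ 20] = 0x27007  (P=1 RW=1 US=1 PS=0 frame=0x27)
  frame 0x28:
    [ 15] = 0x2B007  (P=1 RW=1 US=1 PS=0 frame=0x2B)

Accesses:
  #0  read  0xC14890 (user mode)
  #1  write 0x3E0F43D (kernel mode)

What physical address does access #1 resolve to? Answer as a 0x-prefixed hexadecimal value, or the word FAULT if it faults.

Trace:
#0 VA=0xC14890 (r,user):
  L0 @0x24[6] → 0x25007  P=1,RW=1,US=1,PS=0
  L1 @0x25[20] → 0x27007  P=1,RW=1,US=1,PS=0
  ⇒ phys 0x27890  [2 reads]
#1 VA=0x3E0F43D (w,kernel):
  L0 @0x24[31] → 0x28007  P=1,RW=1,US=1,PS=0
  L1 @0x28[15] → 0x2B007  P=1,RW=1,US=1,PS=0
  ⇒ phys 0x2B43D  [2 reads]

Access #1 PA: 0x2B43D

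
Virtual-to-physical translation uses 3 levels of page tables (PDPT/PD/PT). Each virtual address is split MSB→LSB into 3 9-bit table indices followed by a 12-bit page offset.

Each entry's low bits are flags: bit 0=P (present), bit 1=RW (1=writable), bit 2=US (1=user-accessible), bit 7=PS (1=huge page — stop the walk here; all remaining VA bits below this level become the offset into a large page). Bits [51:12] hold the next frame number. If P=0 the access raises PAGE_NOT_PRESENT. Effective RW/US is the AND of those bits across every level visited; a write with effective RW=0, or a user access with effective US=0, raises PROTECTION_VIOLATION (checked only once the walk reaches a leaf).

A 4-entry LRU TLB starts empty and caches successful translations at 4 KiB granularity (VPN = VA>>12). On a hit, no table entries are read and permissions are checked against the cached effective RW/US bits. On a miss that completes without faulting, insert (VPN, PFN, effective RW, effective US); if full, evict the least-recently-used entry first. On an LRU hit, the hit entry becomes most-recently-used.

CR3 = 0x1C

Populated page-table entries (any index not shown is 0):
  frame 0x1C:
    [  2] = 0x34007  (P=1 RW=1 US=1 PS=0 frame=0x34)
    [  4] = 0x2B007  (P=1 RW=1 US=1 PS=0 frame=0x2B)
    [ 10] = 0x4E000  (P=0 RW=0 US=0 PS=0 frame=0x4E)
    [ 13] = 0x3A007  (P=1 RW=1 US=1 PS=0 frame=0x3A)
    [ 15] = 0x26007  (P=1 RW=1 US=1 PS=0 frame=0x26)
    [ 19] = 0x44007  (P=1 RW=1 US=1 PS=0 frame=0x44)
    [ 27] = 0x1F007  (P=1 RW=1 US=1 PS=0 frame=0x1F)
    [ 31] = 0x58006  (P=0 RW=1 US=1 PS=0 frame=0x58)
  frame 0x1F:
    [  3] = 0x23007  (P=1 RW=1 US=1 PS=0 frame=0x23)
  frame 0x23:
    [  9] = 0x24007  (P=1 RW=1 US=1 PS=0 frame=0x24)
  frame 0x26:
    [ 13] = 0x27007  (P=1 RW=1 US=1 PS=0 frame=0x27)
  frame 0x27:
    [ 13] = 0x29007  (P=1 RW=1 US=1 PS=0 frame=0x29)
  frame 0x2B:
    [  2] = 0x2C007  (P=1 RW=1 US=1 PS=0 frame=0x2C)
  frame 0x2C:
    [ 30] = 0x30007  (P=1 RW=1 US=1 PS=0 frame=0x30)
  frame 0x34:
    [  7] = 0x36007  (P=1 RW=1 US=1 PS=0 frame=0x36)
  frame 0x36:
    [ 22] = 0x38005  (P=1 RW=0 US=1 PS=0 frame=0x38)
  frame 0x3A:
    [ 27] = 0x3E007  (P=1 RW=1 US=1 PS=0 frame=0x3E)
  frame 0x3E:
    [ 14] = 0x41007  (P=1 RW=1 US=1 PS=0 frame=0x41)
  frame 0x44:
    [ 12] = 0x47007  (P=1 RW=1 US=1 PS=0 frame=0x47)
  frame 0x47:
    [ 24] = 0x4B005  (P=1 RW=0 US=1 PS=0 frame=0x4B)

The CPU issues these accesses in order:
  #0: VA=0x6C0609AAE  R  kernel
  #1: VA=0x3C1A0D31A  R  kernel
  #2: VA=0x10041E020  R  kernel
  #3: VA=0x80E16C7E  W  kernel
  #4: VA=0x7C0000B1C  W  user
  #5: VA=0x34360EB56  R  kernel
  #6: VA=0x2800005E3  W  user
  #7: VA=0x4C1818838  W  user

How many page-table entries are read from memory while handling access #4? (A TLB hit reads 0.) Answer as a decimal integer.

Per-access translation:
#0 VA=0x6C0609AAE (r,kernel):
  L0: frame=0x1C idx=27 entry=0x1F007 [P=1 RW=1 US=1 PS=0]
  L1: frame=0x1F idx=3 entry=0x23007 [P=1 RW=1 US=1 PS=0]
  L2: frame=0x23 idx=9 entry=0x24007 [P=1 RW=1 US=1 PS=0]
  ⇒ phys 0x24AAE  [3 reads]
#1 VA=0x3C1A0D31A (r,kernel):
  L0: frame=0x1C idx=15 entry=0x26007 [P=1 RW=1 US=1 PS=0]
  L1: frame=0x26 idx=13 entry=0x27007 [P=1 RW=1 US=1 PS=0]
  L2: frame=0x27 idx=13 entry=0x29007 [P=1 RW=1 US=1 PS=0]
  ⇒ phys 0x2931A  [3 reads]
#2 VA=0x10041E020 (r,kernel):
  L0: frame=0x1C idx=4 entry=0x2B007 [P=1 RW=1 US=1 PS=0]
  L1: frame=0x2B idx=2 entry=0x2C007 [P=1 RW=1 US=1 PS=0]
  L2: frame=0x2C idx=30 entry=0x30007 [P=1 RW=1 US=1 PS=0]
  ⇒ phys 0x30020  [3 reads]
#3 VA=0x80E16C7E (w,kernel):
  L0: frame=0x1C idx=2 entry=0x34007 [P=1 RW=1 US=1 PS=0]
  L1: frame=0x34 idx=7 entry=0x36007 [P=1 RW=1 US=1 PS=0]
  L2: frame=0x36 idx=22 entry=0x38005 [P=1 RW=0 US=1 PS=0]
  → PROTECTION_VIOLATION  (3 entries read)
#4 VA=0x7C0000B1C (w,user):
  L0: frame=0x1C idx=31 entry=0x58006 [P=0 RW=1 US=1 PS=0]
  → PAGE_NOT_PRESENT  (1 entries read)
#5 VA=0x34360EB56 (r,kernel):
  L0: frame=0x1C idx=13 entry=0x3A007 [P=1 RW=1 US=1 PS=0]
  L1: frame=0x3A idx=27 entry=0x3E007 [P=1 RW=1 US=1 PS=0]
  L2: frame=0x3E idx=14 entry=0x41007 [P=1 RW=1 US=1 PS=0]
  ⇒ phys 0x41B56  [3 reads]
#6 VA=0x2800005E3 (w,user):
  L0: frame=0x1C idx=10 entry=0x4E000 [P=0 RW=0 US=0 PS=0]
  → PAGE_NOT_PRESENT  (1 entries read)
#7 VA=0x4C1818838 (w,user):
  L0: frame=0x1C idx=19 entry=0x44007 [P=1 RW=1 US=1 PS=0]
  L1: frame=0x44 idx=12 entry=0x47007 [P=1 RW=1 US=1 PS=0]
  L2: frame=0x47 idx=24 entry=0x4B005 [P=1 RW=0 US=1 PS=0]
  → PROTECTION_VIOLATION  (3 entries read)

Entries read for #4: 1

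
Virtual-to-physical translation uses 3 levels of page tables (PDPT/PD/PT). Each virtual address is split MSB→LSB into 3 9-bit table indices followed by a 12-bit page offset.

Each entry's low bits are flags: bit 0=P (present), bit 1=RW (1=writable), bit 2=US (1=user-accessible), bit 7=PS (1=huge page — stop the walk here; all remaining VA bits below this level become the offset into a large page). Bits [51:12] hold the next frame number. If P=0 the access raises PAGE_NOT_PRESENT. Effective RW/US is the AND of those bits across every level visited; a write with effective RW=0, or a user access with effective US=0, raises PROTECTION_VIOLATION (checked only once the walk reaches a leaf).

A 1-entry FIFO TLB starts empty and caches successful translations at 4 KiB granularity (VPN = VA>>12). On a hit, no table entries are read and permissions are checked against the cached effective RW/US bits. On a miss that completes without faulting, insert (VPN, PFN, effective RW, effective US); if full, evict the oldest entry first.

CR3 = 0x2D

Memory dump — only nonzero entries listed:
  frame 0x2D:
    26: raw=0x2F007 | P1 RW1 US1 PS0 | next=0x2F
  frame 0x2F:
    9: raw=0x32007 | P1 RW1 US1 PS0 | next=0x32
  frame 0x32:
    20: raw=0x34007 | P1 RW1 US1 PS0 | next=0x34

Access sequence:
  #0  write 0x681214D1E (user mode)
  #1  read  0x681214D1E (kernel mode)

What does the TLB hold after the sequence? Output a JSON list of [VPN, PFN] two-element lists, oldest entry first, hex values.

Per-access translation:
#0 VA=0x681214D1E (w,user):
  L0: frame=0x2D idx=26 entry=0x2F007 [P=1 RW=1 US=1 PS=0]
  L1: frame=0x2F idx=9 entry=0x32007 [P=1 RW=1 US=1 PS=0]
  L2: frame=0x32 idx=20 entry=0x34007 [P=1 RW=1 US=1 PS=0]
  → PA=0x34D1E  (3 entries read)
#1 VA=0x681214D1E (r,kernel):
  TLB hit vpn=0x681214 → PA=0x34D1E

TLB: [["0x681214", "0x34"]]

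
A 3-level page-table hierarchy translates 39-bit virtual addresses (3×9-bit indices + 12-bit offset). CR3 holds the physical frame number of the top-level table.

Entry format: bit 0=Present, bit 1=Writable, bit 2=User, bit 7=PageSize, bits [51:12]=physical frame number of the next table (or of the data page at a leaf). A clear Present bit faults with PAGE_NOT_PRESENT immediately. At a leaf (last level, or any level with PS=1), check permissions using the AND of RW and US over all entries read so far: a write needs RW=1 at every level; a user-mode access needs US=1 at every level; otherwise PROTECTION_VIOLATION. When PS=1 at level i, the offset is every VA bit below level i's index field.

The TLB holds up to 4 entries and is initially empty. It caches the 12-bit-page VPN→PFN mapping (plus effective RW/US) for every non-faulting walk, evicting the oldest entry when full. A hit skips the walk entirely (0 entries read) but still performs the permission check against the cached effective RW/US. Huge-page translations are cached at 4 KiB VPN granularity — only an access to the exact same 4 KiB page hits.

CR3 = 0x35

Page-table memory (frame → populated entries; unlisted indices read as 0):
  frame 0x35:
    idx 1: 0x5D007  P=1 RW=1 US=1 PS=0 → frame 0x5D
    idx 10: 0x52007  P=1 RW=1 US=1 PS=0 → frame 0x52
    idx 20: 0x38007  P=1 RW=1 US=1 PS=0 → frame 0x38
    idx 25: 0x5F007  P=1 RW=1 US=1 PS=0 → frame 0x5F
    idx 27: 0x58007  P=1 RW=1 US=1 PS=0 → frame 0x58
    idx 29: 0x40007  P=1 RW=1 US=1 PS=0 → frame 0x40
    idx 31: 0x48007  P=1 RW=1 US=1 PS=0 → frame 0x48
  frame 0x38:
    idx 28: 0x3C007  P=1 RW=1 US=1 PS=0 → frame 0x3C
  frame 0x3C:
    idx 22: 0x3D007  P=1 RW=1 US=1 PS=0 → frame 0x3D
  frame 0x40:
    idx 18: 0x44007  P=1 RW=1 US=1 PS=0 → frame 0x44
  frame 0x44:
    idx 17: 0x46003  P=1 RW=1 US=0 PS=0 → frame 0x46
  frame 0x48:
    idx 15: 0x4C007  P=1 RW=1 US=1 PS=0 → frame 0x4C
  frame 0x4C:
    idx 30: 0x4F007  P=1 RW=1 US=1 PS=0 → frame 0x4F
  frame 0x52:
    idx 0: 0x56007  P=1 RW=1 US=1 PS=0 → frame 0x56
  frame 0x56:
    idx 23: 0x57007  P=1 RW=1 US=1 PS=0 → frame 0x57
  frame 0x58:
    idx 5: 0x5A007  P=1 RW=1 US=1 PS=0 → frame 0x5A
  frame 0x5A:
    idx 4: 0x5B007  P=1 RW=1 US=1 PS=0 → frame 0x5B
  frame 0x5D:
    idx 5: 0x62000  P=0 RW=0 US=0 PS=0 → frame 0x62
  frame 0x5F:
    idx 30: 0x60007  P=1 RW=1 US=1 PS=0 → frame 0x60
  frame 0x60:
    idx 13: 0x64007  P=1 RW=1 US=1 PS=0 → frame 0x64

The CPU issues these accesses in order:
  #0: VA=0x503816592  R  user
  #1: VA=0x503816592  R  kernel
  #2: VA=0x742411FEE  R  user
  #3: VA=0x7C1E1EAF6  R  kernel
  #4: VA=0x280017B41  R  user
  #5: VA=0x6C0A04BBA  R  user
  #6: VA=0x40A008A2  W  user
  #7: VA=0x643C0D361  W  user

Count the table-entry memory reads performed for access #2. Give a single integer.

Walk each access:
#0 VA=0x503816592 (r,user):
  lvl0: tbl 0x35, slot 20 ⇒ 0x38007 (P1/RW1/US1/PS0)
  lvl1: tbl 0x38, slot 28 ⇒ 0x3C007 (P1/RW1/US1/PS0)
  lvl2: tbl 0x3C, slot 22 ⇒ 0x3D007 (P1/RW1/US1/PS0)
  → PA=0x3D592  (3 entries read)
#1 VA=0x503816592 (r,kernel):
  TLB hit vpn=0x503816 → PA=0x3D592
#2 VA=0x742411FEE (r,user):
  lvl0: tbl 0x35, slot 29 ⇒ 0x40007 (P1/RW1/US1/PS0)
  lvl1: tbl 0x40, slot 18 ⇒ 0x44007 (P1/RW1/US1/PS0)
  lvl2: tbl 0x44, slot 17 ⇒ 0x46003 (P1/RW1/US0/PS0)
  ✗ PROTECTION_VIOLATION  [3 reads]
#3 VA=0x7C1E1EAF6 (r,kernel):
  lvl0: tbl 0x35, slot 31 ⇒ 0x48007 (P1/RW1/US1/PS0)
  lvl1: tbl 0x48, slot 15 ⇒ 0x4C007 (P1/RW1/US1/PS0)
  lvl2: tbl 0x4C, slot 30 ⇒ 0x4F007 (P1/RW1/US1/PS0)
  → PA=0x4FAF6  (3 entries read)
#4 VA=0x280017B41 (r,user):
  lvl0: tbl 0x35, slot 10 ⇒ 0x52007 (P1/RW1/US1/PS0)
  lvl1: tbl 0x52, slot 0 ⇒ 0x56007 (P1/RW1/US1/PS0)
  lvl2: tbl 0x56, slot 23 ⇒ 0x57007 (P1/RW1/US1/PS0)
  → PA=0x57B41  (3 entries read)
#5 VA=0x6C0A04BBA (r,user):
  lvl0: tbl 0x35, slot 27 ⇒ 0x58007 (P1/RW1/US1/PS0)
  lvl1: tbl 0x58, slot 5 ⇒ 0x5A007 (P1/RW1/US1/PS0)
  lvl2: tbl 0x5A, slot 4 ⇒ 0x5B007 (P1/RW1/US1/PS0)
  → PA=0x5BBBA  (3 entries read)
#6 VA=0x40A008A2 (w,user):
  lvl0: tbl 0x35, slot 1 ⇒ 0x5D007 (P1/RW1/US1/PS0)
  lvl1: tbl 0x5D, slot 5 ⇒ 0x62000 (P0/RW0/US0/PS0)
  ✗ PAGE_NOT_PRESENT  [2 reads]
#7 VA=0x643C0D361 (w,user):
  lvl0: tbl 0x35, slot 25 ⇒ 0x5F007 (P1/RW1/US1/PS0)
  lvl1: tbl 0x5F, slot 30 ⇒ 0x60007 (P1/RW1/US1/PS0)
  lvl2: tbl 0x60, slot 13 ⇒ 0x64007 (P1/RW1/US1/PS0)
  → PA=0x64361  (3 entries read)

Entries read for #2: 3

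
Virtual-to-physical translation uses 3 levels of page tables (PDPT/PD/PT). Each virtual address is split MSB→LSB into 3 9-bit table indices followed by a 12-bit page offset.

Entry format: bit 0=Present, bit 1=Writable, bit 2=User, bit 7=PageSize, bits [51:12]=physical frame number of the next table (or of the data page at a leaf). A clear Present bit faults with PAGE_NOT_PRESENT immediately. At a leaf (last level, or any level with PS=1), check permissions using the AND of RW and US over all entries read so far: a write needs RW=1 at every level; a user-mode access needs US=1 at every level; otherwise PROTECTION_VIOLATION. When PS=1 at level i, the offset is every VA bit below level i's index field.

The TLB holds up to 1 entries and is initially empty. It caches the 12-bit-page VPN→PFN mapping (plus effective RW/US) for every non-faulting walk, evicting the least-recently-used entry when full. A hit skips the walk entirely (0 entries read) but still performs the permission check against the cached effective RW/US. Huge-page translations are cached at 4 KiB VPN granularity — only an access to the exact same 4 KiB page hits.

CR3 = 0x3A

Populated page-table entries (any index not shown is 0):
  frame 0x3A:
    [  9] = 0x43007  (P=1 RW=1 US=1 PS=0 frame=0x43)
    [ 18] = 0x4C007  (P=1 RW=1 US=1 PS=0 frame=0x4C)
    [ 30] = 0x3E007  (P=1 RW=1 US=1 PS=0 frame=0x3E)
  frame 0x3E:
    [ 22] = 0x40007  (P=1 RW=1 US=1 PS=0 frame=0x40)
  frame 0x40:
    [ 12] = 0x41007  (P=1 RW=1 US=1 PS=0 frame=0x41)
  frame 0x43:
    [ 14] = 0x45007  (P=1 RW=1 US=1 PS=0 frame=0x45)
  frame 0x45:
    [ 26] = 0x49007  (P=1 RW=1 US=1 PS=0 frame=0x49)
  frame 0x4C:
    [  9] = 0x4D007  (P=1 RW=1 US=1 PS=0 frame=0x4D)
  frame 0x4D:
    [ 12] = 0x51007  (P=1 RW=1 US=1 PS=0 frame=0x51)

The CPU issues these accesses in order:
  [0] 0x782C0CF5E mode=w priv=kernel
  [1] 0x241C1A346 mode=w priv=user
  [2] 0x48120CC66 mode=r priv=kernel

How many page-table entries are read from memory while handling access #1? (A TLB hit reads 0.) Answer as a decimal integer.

Walk each access:
#0 VA=0x782C0CF5E (w,kernel):
  lvl0: tbl 0x3A, slot 30 ⇒ 0x3E007 (P1/RW1/US1/PS0)
  lvl1: tbl 0x3E, slot 22 ⇒ 0x40007 (P1/RW1/US1/PS0)
  lvl2: tbl 0x40, slot 12 ⇒ 0x41007 (P1/RW1/US1/PS0)
  → PA=0x41F5E  (3 entries read)
#1 VA=0x241C1A346 (w,user):
  lvl0: tbl 0x3A, slot 9 ⇒ 0x43007 (P1/RW1/US1/PS0)
  lvl1: tbl 0x43, slot 14 ⇒ 0x45007 (P1/RW1/US1/PS0)
  lvl2: tbl 0x45, slot 26 ⇒ 0x49007 (P1/RW1/US1/PS0)
  → PA=0x49346  (3 entries read)
#2 VA=0x48120CC66 (r,kernel):
  lvl0: tbl 0x3A, slot 18 ⇒ 0x4C007 (P1/RW1/US1/PS0)
  lvl1: tbl 0x4C, slot 9 ⇒ 0x4D007 (P1/RW1/US1/PS0)
  lvl2: tbl 0x4D, slot 12 ⇒ 0x51007 (P1/RW1/US1/PS0)
  → PA=0x51C66  (3 entries read)

Entries read for #1: 3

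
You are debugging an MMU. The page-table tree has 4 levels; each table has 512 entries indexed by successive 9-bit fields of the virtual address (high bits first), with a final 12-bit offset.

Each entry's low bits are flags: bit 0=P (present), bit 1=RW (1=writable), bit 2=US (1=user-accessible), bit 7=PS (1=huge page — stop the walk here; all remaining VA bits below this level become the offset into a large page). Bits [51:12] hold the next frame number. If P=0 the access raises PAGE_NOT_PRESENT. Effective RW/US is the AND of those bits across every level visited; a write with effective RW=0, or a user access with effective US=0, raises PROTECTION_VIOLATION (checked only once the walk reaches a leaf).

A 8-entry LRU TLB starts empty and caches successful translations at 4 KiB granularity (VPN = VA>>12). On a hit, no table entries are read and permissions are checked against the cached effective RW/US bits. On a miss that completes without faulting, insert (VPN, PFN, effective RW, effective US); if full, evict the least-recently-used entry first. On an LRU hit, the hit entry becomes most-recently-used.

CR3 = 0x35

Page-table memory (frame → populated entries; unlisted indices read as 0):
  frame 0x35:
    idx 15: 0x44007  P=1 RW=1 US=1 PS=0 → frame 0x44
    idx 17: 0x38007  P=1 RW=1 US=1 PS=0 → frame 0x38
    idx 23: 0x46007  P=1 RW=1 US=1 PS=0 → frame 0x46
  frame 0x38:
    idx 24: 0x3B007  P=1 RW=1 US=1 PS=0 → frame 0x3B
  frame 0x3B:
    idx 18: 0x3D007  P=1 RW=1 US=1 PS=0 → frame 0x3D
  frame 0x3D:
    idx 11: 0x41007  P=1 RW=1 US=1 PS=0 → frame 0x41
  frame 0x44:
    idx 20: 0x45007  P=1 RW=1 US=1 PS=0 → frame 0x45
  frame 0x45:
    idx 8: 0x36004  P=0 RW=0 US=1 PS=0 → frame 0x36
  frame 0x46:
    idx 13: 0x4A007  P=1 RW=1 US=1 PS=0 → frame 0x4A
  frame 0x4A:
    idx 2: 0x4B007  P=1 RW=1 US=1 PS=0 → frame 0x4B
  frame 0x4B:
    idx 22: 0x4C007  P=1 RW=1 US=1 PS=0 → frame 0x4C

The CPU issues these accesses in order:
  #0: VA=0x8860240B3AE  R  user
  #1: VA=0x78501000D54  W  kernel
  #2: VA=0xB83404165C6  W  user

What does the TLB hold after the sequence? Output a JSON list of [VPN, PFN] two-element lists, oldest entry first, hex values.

Trace:
#0 VA=0x8860240B3AE (r,user):
  [0] read 0x35 idx=17: raw=0x38007 flags P=1 W=1 U=1 S=0
  [1] read 0x38 idx=24: raw=0x3B007 flags P=1 W=1 U=1 S=0
  [2] read 0x3B idx=18: raw=0x3D007 flags P=1 W=1 U=1 S=0
  [3] read 0x3D idx=11: raw=0x41007 flags P=1 W=1 U=1 S=0
  ⇒ phys 0x413AE  [4 reads]
#1 VA=0x78501000D54 (w,kernel):
  [0] read 0x35 idx=15: raw=0x44007 flags P=1 W=1 U=1 S=0
  [1] read 0x44 idx=20: raw=0x45007 flags P=1 W=1 U=1 S=0
  [2] read 0x45 idx=8: raw=0x36004 flags P=0 W=0 U=1 S=0
  ⇒ fault: PAGE_NOT_PRESENT  — 3 lookups
#2 VA=0xB83404165C6 (w,user):
  [0] read 0x35 idx=23: raw=0x46007 flags P=1 W=1 U=1 S=0
  [1] read 0x46 idx=13: raw=0x4A007 flags P=1 W=1 U=1 S=0
  [2] read 0x4A idx=2: raw=0x4B007 flags P=1 W=1 U=1 S=0
  [3] read 0x4B idx=22: raw=0x4C007 flags P=1 W=1 U=1 S=0
  ⇒ phys 0x4C5C6  [4 reads]

TLB: [["0x8860240B", "0x41"], ["0xB8340416", "0x4C"]]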